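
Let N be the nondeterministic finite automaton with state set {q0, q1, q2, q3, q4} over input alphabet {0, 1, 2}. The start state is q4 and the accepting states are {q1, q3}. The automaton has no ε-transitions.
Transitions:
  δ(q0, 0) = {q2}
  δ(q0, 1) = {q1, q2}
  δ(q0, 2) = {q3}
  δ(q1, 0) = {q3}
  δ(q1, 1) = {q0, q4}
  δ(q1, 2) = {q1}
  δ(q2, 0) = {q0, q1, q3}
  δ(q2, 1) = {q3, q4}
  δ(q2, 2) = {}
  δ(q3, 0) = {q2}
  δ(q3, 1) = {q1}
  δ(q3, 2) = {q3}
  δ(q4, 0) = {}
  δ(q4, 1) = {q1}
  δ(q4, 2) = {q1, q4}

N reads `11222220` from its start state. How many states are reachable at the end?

2

Start: {q4}
read 1: {q1}
read 1: {q0, q4}
read 2: {q1, q3, q4}
read 2: {q1, q3, q4}
read 2: {q1, q3, q4}
read 2: {q1, q3, q4}
read 2: {q1, q3, q4}
read 0: {q2, q3}
Final reachable set {q2, q3} has 2 states.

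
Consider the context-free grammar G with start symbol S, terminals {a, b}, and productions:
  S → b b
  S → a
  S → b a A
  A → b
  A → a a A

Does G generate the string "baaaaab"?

yes

S ⇒ baA ⇒ baaaA ⇒ baaaaaA ⇒ baaaaab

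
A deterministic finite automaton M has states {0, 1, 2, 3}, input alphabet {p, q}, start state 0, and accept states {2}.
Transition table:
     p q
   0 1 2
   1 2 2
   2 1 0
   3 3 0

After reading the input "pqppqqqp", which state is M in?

0 --p--> 1
1 --q--> 2
2 --p--> 1
1 --p--> 2
2 --q--> 0
0 --q--> 2
2 --q--> 0
0 --p--> 1

1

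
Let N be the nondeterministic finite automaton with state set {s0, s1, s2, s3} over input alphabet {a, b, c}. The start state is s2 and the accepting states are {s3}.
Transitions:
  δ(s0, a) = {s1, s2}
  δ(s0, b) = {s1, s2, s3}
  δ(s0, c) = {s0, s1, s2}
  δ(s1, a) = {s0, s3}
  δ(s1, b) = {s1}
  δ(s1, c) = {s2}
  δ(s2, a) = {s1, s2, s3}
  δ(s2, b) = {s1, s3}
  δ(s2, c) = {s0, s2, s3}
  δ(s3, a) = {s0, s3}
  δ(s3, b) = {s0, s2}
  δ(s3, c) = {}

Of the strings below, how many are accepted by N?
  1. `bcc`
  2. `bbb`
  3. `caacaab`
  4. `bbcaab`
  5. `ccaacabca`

`bcc`: accepted
`bbb`: accepted
`caacaab`: accepted
`bbcaab`: accepted
`ccaacabca`: accepted

5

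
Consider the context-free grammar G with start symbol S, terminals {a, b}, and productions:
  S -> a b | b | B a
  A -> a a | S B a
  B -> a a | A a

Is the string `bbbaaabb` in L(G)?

no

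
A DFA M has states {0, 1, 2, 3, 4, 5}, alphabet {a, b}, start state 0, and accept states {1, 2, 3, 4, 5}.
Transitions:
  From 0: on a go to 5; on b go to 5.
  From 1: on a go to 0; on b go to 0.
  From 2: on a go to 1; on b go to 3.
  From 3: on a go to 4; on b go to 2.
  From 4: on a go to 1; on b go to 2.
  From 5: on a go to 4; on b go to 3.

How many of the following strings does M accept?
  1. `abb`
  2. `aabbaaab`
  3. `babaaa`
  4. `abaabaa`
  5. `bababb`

5

`abb`: accepted
`aabbaaab`: accepted
`babaaa`: accepted
`abaabaa`: accepted
`bababb`: accepted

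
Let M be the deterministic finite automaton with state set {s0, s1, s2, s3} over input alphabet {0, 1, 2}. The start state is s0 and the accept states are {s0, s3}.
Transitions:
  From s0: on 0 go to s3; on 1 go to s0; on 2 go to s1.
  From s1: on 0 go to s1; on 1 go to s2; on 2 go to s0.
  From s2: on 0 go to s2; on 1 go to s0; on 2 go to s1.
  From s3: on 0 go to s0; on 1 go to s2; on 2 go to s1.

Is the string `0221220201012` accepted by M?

rejected

s0 --0--> s3
s3 --2--> s1
s1 --2--> s0
s0 --1--> s0
s0 --2--> s1
s1 --2--> s0
s0 --0--> s3
s3 --2--> s1
s1 --0--> s1
s1 --1--> s2
s2 --0--> s2
s2 --1--> s0
s0 --2--> s1
End in state s1, which is not an accepting state.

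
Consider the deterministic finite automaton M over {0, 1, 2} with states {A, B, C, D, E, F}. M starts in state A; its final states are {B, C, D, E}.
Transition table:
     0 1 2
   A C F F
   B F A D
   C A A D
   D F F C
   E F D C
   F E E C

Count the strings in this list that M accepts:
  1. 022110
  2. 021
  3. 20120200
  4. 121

022110: accepted
021: rejected
20120200: rejected
121: rejected

1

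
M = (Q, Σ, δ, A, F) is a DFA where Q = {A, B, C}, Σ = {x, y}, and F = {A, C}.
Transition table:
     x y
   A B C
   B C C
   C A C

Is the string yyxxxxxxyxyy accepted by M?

accepted

A --y--> C
C --y--> C
C --x--> A
A --x--> B
B --x--> C
C --x--> A
A --x--> B
B --x--> C
C --y--> C
C --x--> A
A --y--> C
C --y--> C
End in state C, which is an accepting state.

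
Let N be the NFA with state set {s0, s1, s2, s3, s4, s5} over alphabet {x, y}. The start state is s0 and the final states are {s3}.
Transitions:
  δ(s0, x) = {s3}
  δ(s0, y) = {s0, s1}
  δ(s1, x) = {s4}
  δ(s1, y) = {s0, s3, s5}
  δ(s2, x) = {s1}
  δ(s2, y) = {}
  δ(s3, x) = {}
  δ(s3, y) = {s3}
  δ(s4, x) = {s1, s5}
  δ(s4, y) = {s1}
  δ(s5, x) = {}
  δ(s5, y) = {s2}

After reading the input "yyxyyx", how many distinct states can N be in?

Start: {s0}
read y: {s0, s1}
read y: {s0, s1, s3, s5}
read x: {s3, s4}
read y: {s1, s3}
read y: {s0, s3, s5}
read x: {s3}
Final reachable set {s3} has 1 state.

1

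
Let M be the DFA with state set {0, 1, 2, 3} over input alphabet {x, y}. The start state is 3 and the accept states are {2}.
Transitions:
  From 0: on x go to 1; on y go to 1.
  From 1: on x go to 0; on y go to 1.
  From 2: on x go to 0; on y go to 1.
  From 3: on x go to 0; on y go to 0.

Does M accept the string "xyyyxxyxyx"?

rejected

3 --x--> 0
0 --y--> 1
1 --y--> 1
1 --y--> 1
1 --x--> 0
0 --x--> 1
1 --y--> 1
1 --x--> 0
0 --y--> 1
1 --x--> 0
End in state 0, which is not an accepting state.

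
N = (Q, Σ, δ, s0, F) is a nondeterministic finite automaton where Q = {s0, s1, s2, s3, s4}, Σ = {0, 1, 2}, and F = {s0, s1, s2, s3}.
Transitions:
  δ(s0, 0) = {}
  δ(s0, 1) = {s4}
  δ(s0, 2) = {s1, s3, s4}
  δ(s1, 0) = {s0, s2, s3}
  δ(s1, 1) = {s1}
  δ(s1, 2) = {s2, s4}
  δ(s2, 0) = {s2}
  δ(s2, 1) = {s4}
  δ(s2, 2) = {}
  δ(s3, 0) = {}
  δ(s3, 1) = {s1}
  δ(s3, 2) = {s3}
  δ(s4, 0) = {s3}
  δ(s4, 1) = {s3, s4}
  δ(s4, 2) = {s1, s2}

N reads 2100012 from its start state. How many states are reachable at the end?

Start: {s0}
read 2: {s1, s3, s4}
read 1: {s1, s3, s4}
read 0: {s0, s2, s3}
read 0: {s2}
read 0: {s2}
read 1: {s4}
read 2: {s1, s2}
Final reachable set {s1, s2} has 2 states.

2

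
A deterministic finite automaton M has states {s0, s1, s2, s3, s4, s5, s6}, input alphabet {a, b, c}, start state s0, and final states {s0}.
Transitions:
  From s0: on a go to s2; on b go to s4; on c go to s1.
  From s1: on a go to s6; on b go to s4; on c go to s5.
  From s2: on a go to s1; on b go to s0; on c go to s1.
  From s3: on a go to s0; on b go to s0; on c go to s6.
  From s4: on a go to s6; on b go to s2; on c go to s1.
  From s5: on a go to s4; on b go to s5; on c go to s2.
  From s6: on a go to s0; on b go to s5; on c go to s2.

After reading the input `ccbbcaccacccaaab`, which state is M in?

s0

s0 --c--> s1
s1 --c--> s5
s5 --b--> s5
s5 --b--> s5
s5 --c--> s2
s2 --a--> s1
s1 --c--> s5
s5 --c--> s2
s2 --a--> s1
s1 --c--> s5
s5 --c--> s2
s2 --c--> s1
s1 --a--> s6
s6 --a--> s0
s0 --a--> s2
s2 --b--> s0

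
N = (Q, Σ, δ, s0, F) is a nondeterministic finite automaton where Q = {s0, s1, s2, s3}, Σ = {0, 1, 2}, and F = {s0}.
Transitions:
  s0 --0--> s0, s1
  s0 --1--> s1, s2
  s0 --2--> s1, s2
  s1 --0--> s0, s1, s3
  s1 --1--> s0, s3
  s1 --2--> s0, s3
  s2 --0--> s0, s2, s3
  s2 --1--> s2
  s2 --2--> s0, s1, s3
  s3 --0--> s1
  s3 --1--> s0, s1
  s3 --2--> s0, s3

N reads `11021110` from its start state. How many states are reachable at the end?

Start: {s0}
read 1: {s1, s2}
read 1: {s0, s2, s3}
read 0: {s0, s1, s2, s3}
read 2: {s0, s1, s2, s3}
read 1: {s0, s1, s2, s3}
read 1: {s0, s1, s2, s3}
read 1: {s0, s1, s2, s3}
read 0: {s0, s1, s2, s3}
Final reachable set {s0, s1, s2, s3} has 4 states.

4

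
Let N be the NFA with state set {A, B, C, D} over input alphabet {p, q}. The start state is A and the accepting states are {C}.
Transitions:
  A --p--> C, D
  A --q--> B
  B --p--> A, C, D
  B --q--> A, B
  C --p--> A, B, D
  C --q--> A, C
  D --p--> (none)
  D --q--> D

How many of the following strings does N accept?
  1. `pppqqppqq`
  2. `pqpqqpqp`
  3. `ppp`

`pppqqppqq`: accepted
`pqpqqpqp`: accepted
`ppp`: accepted

3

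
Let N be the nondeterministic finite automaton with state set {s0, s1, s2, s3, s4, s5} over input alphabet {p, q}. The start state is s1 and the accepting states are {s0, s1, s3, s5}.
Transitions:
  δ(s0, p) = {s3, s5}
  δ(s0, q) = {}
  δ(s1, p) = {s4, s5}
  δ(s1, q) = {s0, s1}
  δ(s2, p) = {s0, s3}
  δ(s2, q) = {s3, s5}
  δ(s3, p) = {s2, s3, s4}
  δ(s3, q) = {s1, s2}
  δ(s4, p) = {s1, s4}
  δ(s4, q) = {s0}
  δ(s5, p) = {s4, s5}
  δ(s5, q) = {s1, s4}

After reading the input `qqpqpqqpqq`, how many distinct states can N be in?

6

Start: {s1}
read q: {s0, s1}
read q: {s0, s1}
read p: {s3, s4, s5}
read q: {s0, s1, s2, s4}
read p: {s0, s1, s3, s4, s5}
read q: {s0, s1, s2, s4}
read q: {s0, s1, s3, s5}
read p: {s2, s3, s4, s5}
read q: {s0, s1, s2, s3, s4, s5}
read q: {s0, s1, s2, s3, s4, s5}
Final reachable set {s0, s1, s2, s3, s4, s5} has 6 states.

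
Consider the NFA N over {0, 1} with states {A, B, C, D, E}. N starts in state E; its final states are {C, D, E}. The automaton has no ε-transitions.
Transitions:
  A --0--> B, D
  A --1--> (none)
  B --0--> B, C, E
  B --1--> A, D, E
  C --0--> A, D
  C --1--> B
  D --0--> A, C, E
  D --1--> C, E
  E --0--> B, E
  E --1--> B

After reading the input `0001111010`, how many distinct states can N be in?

Start: {E}
read 0: {B, E}
read 0: {B, C, E}
read 0: {A, B, C, D, E}
read 1: {A, B, C, D, E}
read 1: {A, B, C, D, E}
read 1: {A, B, C, D, E}
read 1: {A, B, C, D, E}
read 0: {A, B, C, D, E}
read 1: {A, B, C, D, E}
read 0: {A, B, C, D, E}
Final reachable set {A, B, C, D, E} has 5 states.

5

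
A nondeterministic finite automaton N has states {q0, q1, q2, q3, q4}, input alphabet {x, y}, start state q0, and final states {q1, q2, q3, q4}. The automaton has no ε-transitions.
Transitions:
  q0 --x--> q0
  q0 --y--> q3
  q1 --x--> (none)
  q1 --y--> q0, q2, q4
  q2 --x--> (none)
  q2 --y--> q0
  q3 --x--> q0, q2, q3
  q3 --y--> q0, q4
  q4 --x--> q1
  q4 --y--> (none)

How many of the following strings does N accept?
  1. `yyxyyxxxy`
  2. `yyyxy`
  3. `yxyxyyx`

3

`yyxyyxxxy`: accepted
`yyyxy`: accepted
`yxyxyyx`: accepted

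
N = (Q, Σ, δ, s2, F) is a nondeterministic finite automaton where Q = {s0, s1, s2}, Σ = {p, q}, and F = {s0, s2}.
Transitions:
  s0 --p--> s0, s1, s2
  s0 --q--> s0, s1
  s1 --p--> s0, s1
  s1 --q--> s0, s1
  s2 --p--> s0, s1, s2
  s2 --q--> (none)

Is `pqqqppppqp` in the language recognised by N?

Start: {s2}
read p: {s0, s1, s2}
read q: {s0, s1}
read q: {s0, s1}
read q: {s0, s1}
read p: {s0, s1, s2}
read p: {s0, s1, s2}
read p: {s0, s1, s2}
read p: {s0, s1, s2}
read q: {s0, s1}
read p: {s0, s1, s2}
Reachable ∩ accepting = {s0, s2} — nonempty.

accepted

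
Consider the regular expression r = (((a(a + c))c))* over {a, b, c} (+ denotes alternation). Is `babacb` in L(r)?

no

babacb cannot be split into zero or more pieces each matching ((a(a+c))c).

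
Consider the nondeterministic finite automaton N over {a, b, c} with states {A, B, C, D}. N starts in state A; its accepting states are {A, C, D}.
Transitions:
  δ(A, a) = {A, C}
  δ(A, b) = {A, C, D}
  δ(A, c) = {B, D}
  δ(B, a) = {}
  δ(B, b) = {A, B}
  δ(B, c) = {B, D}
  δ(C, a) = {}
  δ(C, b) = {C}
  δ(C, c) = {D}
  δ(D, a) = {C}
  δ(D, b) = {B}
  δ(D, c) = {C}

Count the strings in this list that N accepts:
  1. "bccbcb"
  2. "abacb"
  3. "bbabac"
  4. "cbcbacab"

4

"bccbcb": accepted
"abacb": accepted
"bbabac": accepted
"cbcbacab": accepted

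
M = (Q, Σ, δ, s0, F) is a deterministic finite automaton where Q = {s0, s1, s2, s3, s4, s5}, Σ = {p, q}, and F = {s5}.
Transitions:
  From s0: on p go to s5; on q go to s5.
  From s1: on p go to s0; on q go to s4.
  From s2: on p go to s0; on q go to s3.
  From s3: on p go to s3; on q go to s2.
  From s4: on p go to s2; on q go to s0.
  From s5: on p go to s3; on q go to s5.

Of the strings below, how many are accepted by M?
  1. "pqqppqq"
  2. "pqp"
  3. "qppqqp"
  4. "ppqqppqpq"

"pqqppqq": rejected
"pqp": rejected
"qppqqp": rejected
"ppqqppqpq": accepted

1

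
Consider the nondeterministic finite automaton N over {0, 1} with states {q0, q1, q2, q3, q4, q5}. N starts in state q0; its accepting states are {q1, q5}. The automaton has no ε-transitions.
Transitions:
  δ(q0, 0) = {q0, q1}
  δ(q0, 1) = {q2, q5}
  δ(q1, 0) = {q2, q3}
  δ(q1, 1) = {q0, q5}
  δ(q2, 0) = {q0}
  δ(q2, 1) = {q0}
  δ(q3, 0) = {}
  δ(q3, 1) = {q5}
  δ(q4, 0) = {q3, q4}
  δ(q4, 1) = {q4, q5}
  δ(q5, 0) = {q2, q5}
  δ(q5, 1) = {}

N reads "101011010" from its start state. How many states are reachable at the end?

Start: {q0}
read 1: {q2, q5}
read 0: {q0, q2, q5}
read 1: {q0, q2, q5}
read 0: {q0, q1, q2, q5}
read 1: {q0, q2, q5}
read 1: {q0, q2, q5}
read 0: {q0, q1, q2, q5}
read 1: {q0, q2, q5}
read 0: {q0, q1, q2, q5}
Final reachable set {q0, q1, q2, q5} has 4 states.

4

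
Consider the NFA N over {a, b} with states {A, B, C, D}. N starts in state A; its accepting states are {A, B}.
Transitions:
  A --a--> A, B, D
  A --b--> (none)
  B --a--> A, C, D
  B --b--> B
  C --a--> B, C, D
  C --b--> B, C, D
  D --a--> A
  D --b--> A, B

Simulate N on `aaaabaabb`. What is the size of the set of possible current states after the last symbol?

4

Start: {A}
read a: {A, B, D}
read a: {A, B, C, D}
read a: {A, B, C, D}
read a: {A, B, C, D}
read b: {A, B, C, D}
read a: {A, B, C, D}
read a: {A, B, C, D}
read b: {A, B, C, D}
read b: {A, B, C, D}
Final reachable set {A, B, C, D} has 4 states.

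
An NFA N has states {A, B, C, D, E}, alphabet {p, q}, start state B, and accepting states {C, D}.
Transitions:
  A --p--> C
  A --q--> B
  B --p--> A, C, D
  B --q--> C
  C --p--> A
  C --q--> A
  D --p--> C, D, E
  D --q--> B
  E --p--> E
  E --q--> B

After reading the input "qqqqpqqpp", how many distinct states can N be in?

1

Start: {B}
read q: {C}
read q: {A}
read q: {B}
read q: {C}
read p: {A}
read q: {B}
read q: {C}
read p: {A}
read p: {C}
Final reachable set {C} has 1 state.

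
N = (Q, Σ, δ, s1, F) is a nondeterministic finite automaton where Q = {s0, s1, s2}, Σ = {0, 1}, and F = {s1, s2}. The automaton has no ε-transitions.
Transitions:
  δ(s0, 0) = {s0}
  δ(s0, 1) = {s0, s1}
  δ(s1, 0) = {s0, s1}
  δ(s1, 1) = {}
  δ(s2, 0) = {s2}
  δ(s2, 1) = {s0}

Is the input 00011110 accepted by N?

accepted

Start: {s1}
read 0: {s0, s1}
read 0: {s0, s1}
read 0: {s0, s1}
read 1: {s0, s1}
read 1: {s0, s1}
read 1: {s0, s1}
read 1: {s0, s1}
read 0: {s0, s1}
Reachable ∩ accepting = {s1} — nonempty.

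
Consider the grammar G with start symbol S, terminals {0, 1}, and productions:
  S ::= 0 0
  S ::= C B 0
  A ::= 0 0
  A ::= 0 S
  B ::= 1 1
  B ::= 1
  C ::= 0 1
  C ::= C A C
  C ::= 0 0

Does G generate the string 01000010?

yes

S ⇒ CB0 ⇒ CACB0 ⇒ 01ACB0 ⇒ 0100CB0 ⇒ 010000B0 ⇒ 01000010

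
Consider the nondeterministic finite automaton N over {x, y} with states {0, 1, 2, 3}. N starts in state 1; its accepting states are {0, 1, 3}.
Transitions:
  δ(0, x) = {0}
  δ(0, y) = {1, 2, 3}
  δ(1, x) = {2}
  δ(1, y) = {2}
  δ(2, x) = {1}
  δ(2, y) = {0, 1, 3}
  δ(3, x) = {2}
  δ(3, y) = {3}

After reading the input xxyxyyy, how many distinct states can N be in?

3

Start: {1}
read x: {2}
read x: {1}
read y: {2}
read x: {1}
read y: {2}
read y: {0, 1, 3}
read y: {1, 2, 3}
Final reachable set {1, 2, 3} has 3 states.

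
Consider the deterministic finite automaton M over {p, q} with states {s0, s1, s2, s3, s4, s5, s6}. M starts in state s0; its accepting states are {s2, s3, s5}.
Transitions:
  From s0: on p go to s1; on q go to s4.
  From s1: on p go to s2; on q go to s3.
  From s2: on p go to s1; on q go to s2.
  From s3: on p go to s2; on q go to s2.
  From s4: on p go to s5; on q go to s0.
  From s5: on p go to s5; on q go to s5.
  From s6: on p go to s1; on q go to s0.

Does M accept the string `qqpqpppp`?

rejected

s0 --q--> s4
s4 --q--> s0
s0 --p--> s1
s1 --q--> s3
s3 --p--> s2
s2 --p--> s1
s1 --p--> s2
s2 --p--> s1
End in state s1, which is not an accepting state.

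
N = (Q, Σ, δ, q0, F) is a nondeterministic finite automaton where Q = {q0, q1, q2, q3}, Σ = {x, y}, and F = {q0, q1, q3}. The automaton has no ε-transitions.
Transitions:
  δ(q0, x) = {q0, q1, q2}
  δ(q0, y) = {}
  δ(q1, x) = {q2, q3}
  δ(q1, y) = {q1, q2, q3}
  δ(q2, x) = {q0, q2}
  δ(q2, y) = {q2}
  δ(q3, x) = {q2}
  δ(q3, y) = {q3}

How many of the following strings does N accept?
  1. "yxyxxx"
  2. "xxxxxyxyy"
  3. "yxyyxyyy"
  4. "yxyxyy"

1

"yxyxxx": rejected
"xxxxxyxyy": accepted
"yxyyxyyy": rejected
"yxyxyy": rejected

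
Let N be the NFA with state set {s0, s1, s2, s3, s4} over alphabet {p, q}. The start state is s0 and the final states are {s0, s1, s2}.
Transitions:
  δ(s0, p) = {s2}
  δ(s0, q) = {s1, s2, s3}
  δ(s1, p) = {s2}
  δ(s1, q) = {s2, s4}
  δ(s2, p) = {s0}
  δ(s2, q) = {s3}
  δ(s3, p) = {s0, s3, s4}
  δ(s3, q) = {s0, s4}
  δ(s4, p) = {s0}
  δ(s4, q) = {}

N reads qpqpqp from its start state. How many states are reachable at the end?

4

Start: {s0}
read q: {s1, s2, s3}
read p: {s0, s2, s3, s4}
read q: {s0, s1, s2, s3, s4}
read p: {s0, s2, s3, s4}
read q: {s0, s1, s2, s3, s4}
read p: {s0, s2, s3, s4}
Final reachable set {s0, s2, s3, s4} has 4 states.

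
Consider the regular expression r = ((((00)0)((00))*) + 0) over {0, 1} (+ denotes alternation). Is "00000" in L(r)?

The left alternative (((00)0)((00))*) matches 00000.

yes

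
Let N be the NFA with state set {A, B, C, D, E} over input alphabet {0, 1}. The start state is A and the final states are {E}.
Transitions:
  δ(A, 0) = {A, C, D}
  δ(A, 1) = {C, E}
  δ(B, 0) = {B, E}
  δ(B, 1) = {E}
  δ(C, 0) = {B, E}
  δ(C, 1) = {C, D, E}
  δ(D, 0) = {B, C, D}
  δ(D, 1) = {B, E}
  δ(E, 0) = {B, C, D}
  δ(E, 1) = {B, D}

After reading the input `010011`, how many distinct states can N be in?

Start: {A}
read 0: {A, C, D}
read 1: {B, C, D, E}
read 0: {B, C, D, E}
read 0: {B, C, D, E}
read 1: {B, C, D, E}
read 1: {B, C, D, E}
Final reachable set {B, C, D, E} has 4 states.

4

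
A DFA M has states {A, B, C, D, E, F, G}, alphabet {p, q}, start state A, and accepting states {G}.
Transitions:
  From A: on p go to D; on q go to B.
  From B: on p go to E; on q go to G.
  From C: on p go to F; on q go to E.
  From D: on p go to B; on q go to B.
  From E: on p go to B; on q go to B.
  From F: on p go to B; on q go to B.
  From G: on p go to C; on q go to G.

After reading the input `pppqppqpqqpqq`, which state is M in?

G

A --p--> D
D --p--> B
B --p--> E
E --q--> B
B --p--> E
E --p--> B
B --q--> G
G --p--> C
C --q--> E
E --q--> B
B --p--> E
E --q--> B
B --q--> G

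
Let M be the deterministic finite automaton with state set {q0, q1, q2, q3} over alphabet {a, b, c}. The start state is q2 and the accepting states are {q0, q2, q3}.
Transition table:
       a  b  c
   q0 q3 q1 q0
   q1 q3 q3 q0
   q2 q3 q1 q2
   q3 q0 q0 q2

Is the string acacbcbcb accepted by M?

q2 --a--> q3
q3 --c--> q2
q2 --a--> q3
q3 --c--> q2
q2 --b--> q1
q1 --c--> q0
q0 --b--> q1
q1 --c--> q0
q0 --b--> q1
End in state q1, which is not an accepting state.

rejected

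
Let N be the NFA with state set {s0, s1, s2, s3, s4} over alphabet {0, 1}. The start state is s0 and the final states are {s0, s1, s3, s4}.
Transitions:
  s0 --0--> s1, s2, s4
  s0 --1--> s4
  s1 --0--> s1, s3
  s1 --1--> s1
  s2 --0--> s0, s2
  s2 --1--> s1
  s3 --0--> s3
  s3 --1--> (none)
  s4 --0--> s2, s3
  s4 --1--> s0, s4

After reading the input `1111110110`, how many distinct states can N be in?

4

Start: {s0}
read 1: {s4}
read 1: {s0, s4}
read 1: {s0, s4}
read 1: {s0, s4}
read 1: {s0, s4}
read 1: {s0, s4}
read 0: {s1, s2, s3, s4}
read 1: {s0, s1, s4}
read 1: {s0, s1, s4}
read 0: {s1, s2, s3, s4}
Final reachable set {s1, s2, s3, s4} has 4 states.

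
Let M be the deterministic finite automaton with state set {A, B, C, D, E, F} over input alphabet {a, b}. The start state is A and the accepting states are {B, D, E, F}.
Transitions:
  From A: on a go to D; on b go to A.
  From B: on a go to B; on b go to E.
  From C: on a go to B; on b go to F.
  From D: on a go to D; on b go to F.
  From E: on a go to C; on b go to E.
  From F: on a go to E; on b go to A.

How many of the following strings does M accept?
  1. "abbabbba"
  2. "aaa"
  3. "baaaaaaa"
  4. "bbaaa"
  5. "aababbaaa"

"abbabbba": accepted
"aaa": accepted
"baaaaaaa": accepted
"bbaaa": accepted
"aababbaaa": accepted

5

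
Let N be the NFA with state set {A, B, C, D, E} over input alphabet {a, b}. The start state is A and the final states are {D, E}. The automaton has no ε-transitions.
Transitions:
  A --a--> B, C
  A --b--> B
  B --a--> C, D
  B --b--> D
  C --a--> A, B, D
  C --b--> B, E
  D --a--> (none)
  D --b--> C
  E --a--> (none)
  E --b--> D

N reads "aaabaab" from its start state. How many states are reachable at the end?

4

Start: {A}
read a: {B, C}
read a: {A, B, C, D}
read a: {A, B, C, D}
read b: {B, C, D, E}
read a: {A, B, C, D}
read a: {A, B, C, D}
read b: {B, C, D, E}
Final reachable set {B, C, D, E} has 4 states.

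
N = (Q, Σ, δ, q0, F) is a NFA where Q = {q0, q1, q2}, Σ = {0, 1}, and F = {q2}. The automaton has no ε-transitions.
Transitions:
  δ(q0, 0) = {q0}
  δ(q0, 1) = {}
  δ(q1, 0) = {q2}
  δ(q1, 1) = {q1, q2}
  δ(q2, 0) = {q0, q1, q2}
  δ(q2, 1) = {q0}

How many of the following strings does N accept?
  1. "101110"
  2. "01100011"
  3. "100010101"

0

"101110": rejected
"01100011": rejected
"100010101": rejected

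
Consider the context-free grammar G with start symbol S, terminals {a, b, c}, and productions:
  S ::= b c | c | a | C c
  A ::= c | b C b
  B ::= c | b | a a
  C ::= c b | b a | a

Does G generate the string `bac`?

yes

S ⇒ Cc ⇒ bac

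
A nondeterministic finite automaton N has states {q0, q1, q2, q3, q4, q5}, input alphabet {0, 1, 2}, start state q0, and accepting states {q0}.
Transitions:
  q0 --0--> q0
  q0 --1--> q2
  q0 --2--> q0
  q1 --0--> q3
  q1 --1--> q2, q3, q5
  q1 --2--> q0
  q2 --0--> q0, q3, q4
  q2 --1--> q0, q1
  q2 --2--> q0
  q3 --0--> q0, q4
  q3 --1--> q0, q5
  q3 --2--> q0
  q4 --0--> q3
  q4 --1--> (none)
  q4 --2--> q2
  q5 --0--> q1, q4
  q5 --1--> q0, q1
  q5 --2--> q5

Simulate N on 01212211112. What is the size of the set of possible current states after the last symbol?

Start: {q0}
read 0: {q0}
read 1: {q2}
read 2: {q0}
read 1: {q2}
read 2: {q0}
read 2: {q0}
read 1: {q2}
read 1: {q0, q1}
read 1: {q2, q3, q5}
read 1: {q0, q1, q5}
read 2: {q0, q5}
Final reachable set {q0, q5} has 2 states.

2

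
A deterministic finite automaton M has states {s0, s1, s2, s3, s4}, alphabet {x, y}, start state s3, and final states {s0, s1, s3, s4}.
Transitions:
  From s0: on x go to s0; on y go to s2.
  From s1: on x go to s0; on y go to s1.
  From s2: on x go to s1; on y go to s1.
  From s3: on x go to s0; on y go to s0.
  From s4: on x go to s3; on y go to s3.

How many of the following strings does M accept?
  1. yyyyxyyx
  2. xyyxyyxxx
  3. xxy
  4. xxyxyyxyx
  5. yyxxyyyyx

4

yyyyxyyx: accepted
xyyxyyxxx: accepted
xxy: rejected
xxyxyyxyx: accepted
yyxxyyyyx: accepted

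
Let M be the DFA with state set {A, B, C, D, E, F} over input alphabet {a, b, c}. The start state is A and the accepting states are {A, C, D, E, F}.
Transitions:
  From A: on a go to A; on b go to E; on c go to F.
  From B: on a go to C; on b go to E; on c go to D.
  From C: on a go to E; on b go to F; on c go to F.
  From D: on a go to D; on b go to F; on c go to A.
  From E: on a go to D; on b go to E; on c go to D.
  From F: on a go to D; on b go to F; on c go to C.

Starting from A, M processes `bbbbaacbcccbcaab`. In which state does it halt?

F

A --b--> E
E --b--> E
E --b--> E
E --b--> E
E --a--> D
D --a--> D
D --c--> A
A --b--> E
E --c--> D
D --c--> A
A --c--> F
F --b--> F
F --c--> C
C --a--> E
E --a--> D
D --b--> F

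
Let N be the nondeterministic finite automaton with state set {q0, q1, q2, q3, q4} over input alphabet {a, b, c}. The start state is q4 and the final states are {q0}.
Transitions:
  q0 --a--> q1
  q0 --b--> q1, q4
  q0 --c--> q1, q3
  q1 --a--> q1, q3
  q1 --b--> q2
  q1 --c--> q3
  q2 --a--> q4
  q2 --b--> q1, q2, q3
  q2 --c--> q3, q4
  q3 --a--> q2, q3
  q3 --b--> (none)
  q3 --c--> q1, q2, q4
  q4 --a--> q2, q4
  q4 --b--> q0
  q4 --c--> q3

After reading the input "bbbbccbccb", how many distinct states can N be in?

Start: {q4}
read b: {q0}
read b: {q1, q4}
read b: {q0, q2}
read b: {q1, q2, q3, q4}
read c: {q1, q2, q3, q4}
read c: {q1, q2, q3, q4}
read b: {q0, q1, q2, q3}
read c: {q1, q2, q3, q4}
read c: {q1, q2, q3, q4}
read b: {q0, q1, q2, q3}
Final reachable set {q0, q1, q2, q3} has 4 states.

4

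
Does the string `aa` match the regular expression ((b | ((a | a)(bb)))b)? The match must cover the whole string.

No split of aa into u·v has (b|((a|a)(bb))) matching u and b matching v.

no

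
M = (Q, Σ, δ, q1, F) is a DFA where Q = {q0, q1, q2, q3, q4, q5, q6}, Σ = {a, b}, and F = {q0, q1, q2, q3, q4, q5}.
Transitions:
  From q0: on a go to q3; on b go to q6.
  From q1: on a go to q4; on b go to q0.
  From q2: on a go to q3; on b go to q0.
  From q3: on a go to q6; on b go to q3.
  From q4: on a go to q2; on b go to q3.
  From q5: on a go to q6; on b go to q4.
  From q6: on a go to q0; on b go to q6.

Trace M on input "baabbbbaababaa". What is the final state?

q3

q1 --b--> q0
q0 --a--> q3
q3 --a--> q6
q6 --b--> q6
q6 --b--> q6
q6 --b--> q6
q6 --b--> q6
q6 --a--> q0
q0 --a--> q3
q3 --b--> q3
q3 --a--> q6
q6 --b--> q6
q6 --a--> q0
q0 --a--> q3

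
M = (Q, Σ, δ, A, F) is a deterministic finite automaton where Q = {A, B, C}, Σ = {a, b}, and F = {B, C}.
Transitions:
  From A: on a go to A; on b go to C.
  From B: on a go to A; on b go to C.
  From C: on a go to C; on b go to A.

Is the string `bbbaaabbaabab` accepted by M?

A --b--> C
C --b--> A
A --b--> C
C --a--> C
C --a--> C
C --a--> C
C --b--> A
A --b--> C
C --a--> C
C --a--> C
C --b--> A
A --a--> A
A --b--> C
End in state C, which is an accepting state.

accepted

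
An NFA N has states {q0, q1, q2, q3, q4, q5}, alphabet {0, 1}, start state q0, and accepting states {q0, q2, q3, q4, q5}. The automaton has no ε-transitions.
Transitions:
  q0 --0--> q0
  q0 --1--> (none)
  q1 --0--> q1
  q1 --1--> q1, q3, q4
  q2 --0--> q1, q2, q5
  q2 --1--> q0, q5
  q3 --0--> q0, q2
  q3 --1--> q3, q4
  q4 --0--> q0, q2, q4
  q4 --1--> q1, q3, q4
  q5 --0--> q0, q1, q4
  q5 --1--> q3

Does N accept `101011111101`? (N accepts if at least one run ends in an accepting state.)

Start: {q0}
read 1: {}
The reachable set is empty and stays empty for the remaining 11 symbols.
Reachable ∩ accepting = {} — empty.

rejected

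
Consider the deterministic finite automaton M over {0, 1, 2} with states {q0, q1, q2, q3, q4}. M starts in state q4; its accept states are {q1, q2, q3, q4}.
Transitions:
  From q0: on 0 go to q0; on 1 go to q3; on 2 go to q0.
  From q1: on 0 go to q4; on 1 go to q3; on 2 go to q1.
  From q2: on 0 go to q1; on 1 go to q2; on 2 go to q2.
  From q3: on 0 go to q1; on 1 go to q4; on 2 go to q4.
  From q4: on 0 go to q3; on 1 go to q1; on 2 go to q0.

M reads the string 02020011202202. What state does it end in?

q4 --0--> q3
q3 --2--> q4
q4 --0--> q3
q3 --2--> q4
q4 --0--> q3
q3 --0--> q1
q1 --1--> q3
q3 --1--> q4
q4 --2--> q0
q0 --0--> q0
q0 --2--> q0
q0 --2--> q0
q0 --0--> q0
q0 --2--> q0

q0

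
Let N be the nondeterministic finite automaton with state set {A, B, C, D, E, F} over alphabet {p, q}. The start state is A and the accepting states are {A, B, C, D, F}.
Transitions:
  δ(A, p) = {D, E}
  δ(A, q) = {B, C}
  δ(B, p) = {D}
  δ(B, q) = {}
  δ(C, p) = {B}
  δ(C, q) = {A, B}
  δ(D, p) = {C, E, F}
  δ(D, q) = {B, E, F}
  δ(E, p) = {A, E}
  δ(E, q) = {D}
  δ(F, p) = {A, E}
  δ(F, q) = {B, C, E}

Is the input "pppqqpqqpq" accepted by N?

accepted

Start: {A}
read p: {D, E}
read p: {A, C, E, F}
read p: {A, B, D, E}
read q: {B, C, D, E, F}
read q: {A, B, C, D, E, F}
read p: {A, B, C, D, E, F}
read q: {A, B, C, D, E, F}
read q: {A, B, C, D, E, F}
read p: {A, B, C, D, E, F}
read q: {A, B, C, D, E, F}
Reachable ∩ accepting = {A, B, C, D, F} — nonempty.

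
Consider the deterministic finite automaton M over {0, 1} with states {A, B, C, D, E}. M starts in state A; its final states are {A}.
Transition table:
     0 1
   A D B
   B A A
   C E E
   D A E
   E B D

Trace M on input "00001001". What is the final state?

A --0--> D
D --0--> A
A --0--> D
D --0--> A
A --1--> B
B --0--> A
A --0--> D
D --1--> E

E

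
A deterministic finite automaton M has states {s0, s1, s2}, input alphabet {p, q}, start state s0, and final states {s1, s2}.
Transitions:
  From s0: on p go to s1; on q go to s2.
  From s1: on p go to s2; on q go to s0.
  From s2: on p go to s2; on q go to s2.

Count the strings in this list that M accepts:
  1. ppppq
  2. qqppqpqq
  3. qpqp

3

ppppq: accepted
qqppqpqq: accepted
qpqp: accepted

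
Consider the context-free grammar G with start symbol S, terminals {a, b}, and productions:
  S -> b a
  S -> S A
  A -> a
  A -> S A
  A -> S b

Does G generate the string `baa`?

yes

S ⇒ SA ⇒ baA ⇒ baa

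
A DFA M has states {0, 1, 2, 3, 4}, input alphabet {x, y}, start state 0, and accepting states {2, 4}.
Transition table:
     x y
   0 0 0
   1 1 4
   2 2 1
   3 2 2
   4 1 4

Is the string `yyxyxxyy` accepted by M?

0 --y--> 0
0 --y--> 0
0 --x--> 0
0 --y--> 0
0 --x--> 0
0 --x--> 0
0 --y--> 0
0 --y--> 0
End in state 0, which is not an accepting state.

rejected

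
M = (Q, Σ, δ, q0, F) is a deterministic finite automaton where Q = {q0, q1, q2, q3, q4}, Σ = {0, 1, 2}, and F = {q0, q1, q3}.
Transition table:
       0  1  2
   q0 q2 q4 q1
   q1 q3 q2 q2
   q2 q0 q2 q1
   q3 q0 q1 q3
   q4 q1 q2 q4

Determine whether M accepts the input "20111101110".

q0 --2--> q1
q1 --0--> q3
q3 --1--> q1
q1 --1--> q2
q2 --1--> q2
q2 --1--> q2
q2 --0--> q0
q0 --1--> q4
q4 --1--> q2
q2 --1--> q2
q2 --0--> q0
End in state q0, which is an accepting state.

accepted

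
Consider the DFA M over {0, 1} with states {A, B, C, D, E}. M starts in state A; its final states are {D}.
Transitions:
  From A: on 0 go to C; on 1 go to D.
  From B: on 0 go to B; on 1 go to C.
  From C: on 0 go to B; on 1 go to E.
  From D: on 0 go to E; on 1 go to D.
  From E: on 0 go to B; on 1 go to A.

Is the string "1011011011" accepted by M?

A --1--> D
D --0--> E
E --1--> A
A --1--> D
D --0--> E
E --1--> A
A --1--> D
D --0--> E
E --1--> A
A --1--> D
End in state D, which is an accepting state.

accepted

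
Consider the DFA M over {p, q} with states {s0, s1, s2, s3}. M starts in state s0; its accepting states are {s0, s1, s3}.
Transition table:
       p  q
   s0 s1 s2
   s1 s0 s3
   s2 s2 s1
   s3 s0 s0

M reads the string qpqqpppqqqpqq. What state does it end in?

s0 --q--> s2
s2 --p--> s2
s2 --q--> s1
s1 --q--> s3
s3 --p--> s0
s0 --p--> s1
s1 --p--> s0
s0 --q--> s2
s2 --q--> s1
s1 --q--> s3
s3 --p--> s0
s0 --q--> s2
s2 --q--> s1

s1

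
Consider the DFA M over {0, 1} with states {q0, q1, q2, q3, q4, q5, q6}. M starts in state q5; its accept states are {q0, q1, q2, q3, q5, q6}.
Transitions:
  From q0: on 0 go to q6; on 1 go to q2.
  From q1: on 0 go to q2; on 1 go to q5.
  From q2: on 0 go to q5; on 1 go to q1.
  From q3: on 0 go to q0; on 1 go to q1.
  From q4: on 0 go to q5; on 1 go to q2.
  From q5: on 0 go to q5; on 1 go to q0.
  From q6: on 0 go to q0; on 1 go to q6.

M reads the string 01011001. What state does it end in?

q6

q5 --0--> q5
q5 --1--> q0
q0 --0--> q6
q6 --1--> q6
q6 --1--> q6
q6 --0--> q0
q0 --0--> q6
q6 --1--> q6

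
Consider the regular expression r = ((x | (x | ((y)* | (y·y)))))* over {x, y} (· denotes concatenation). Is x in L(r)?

yes

Split into 1 piece x; each matches (x|(x|((y)*|(y·y)))).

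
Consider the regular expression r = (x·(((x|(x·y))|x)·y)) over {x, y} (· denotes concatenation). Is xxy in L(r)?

yes

Split as x·xy: x matches x and (((x|(x·y))|x)·y) matches xy.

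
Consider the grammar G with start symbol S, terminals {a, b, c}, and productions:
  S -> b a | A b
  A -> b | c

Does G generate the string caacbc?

no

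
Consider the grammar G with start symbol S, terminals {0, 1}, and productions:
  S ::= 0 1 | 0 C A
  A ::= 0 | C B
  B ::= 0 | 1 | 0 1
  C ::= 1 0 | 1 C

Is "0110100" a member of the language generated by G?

yes

S ⇒ 0CA ⇒ 01CA ⇒ 0110A ⇒ 0110CB ⇒ 011010B ⇒ 0110100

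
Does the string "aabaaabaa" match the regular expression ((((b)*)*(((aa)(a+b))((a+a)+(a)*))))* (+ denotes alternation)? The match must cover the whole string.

yes

Split into 2 pieces aaba · aabaa; each matches (((b)*)*(((aa)(a+b))((a+a)+(a)*))).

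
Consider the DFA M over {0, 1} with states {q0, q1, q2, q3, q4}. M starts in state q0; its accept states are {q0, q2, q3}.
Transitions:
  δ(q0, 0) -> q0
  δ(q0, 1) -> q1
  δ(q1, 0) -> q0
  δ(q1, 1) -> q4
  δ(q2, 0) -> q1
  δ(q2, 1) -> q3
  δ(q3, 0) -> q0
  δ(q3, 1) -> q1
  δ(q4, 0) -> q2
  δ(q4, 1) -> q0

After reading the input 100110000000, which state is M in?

q0

q0 --1--> q1
q1 --0--> q0
q0 --0--> q0
q0 --1--> q1
q1 --1--> q4
q4 --0--> q2
q2 --0--> q1
q1 --0--> q0
q0 --0--> q0
q0 --0--> q0
q0 --0--> q0
q0 --0--> q0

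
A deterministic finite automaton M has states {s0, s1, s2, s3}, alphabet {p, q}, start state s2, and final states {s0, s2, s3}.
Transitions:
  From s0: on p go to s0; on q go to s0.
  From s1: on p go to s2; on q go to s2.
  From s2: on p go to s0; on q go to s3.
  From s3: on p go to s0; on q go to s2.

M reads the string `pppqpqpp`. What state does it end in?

s2 --p--> s0
s0 --p--> s0
s0 --p--> s0
s0 --q--> s0
s0 --p--> s0
s0 --q--> s0
s0 --p--> s0
s0 --p--> s0

s0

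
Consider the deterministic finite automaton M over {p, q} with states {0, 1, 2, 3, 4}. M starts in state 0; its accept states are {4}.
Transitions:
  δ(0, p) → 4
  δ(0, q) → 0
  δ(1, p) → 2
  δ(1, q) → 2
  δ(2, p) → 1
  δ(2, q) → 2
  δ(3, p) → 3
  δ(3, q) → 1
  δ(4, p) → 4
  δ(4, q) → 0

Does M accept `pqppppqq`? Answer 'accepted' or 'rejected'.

0 --p--> 4
4 --q--> 0
0 --p--> 4
4 --p--> 4
4 --p--> 4
4 --p--> 4
4 --q--> 0
0 --q--> 0
End in state 0, which is not an accepting state.

rejected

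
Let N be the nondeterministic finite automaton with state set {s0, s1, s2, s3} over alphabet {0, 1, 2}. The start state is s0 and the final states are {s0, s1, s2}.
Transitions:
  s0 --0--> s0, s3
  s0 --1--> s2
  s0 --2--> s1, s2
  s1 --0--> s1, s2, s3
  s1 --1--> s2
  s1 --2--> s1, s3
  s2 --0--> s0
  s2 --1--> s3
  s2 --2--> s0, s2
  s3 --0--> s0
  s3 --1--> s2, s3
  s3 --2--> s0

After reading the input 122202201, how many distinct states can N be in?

2

Start: {s0}
read 1: {s2}
read 2: {s0, s2}
read 2: {s0, s1, s2}
read 2: {s0, s1, s2, s3}
read 0: {s0, s1, s2, s3}
read 2: {s0, s1, s2, s3}
read 2: {s0, s1, s2, s3}
read 0: {s0, s1, s2, s3}
read 1: {s2, s3}
Final reachable set {s2, s3} has 2 states.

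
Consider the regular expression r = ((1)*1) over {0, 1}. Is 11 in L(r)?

yes

Split as 1·1: (1)* matches 1 and 1 matches 1.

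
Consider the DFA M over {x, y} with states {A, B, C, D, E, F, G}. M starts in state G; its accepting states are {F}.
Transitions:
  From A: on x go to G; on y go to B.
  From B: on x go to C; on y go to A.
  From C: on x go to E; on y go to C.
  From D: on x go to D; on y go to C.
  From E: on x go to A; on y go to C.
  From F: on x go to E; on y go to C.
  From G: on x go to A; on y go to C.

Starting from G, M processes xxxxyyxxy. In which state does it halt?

B

G --x--> A
A --x--> G
G --x--> A
A --x--> G
G --y--> C
C --y--> C
C --x--> E
E --x--> A
A --y--> B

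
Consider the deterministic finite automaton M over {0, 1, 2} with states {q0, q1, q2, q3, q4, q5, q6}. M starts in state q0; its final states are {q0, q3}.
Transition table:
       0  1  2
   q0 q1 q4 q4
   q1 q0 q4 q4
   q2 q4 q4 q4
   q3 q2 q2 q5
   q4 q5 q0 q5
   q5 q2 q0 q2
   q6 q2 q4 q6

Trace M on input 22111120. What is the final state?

q0 --2--> q4
q4 --2--> q5
q5 --1--> q0
q0 --1--> q4
q4 --1--> q0
q0 --1--> q4
q4 --2--> q5
q5 --0--> q2

q2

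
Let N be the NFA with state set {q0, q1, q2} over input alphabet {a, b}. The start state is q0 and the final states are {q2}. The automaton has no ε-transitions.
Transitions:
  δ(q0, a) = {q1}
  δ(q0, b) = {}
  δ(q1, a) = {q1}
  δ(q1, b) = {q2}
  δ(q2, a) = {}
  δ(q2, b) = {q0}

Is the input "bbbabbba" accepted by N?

rejected

Start: {q0}
read b: {}
The reachable set is empty and stays empty for the remaining 7 symbols.
Reachable ∩ accepting = {} — empty.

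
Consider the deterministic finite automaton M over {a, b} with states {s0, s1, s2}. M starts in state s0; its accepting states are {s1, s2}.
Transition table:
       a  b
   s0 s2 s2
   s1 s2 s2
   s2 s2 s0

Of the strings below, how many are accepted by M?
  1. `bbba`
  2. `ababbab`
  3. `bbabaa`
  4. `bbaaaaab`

2

`bbba`: accepted
`ababbab`: rejected
`bbabaa`: accepted
`bbaaaaab`: rejected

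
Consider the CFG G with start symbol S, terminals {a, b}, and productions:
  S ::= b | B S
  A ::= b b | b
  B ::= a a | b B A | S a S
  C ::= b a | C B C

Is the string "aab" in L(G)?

yes

S ⇒ BS ⇒ aaS ⇒ aab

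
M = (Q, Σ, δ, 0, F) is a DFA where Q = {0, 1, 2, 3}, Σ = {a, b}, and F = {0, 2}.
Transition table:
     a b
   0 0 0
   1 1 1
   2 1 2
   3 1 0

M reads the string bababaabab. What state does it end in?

0 --b--> 0
0 --a--> 0
0 --b--> 0
0 --a--> 0
0 --b--> 0
0 --a--> 0
0 --a--> 0
0 --b--> 0
0 --a--> 0
0 --b--> 0

0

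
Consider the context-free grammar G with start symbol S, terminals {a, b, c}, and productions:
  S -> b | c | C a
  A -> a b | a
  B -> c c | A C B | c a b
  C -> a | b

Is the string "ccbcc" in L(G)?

no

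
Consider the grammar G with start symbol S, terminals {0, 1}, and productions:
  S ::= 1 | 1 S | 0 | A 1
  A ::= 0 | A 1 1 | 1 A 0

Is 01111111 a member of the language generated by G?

S ⇒ A1 ⇒ A111 ⇒ A11111 ⇒ A1111111 ⇒ 01111111

yes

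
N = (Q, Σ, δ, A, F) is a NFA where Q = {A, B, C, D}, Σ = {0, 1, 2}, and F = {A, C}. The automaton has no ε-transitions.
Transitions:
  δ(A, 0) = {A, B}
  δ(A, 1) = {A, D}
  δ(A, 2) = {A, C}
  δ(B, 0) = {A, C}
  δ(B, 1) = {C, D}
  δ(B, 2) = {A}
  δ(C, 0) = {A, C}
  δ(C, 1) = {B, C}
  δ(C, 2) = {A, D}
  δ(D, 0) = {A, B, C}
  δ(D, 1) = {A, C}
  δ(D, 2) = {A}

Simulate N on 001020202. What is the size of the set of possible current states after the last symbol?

Start: {A}
read 0: {A, B}
read 0: {A, B, C}
read 1: {A, B, C, D}
read 0: {A, B, C}
read 2: {A, C, D}
read 0: {A, B, C}
read 2: {A, C, D}
read 0: {A, B, C}
read 2: {A, C, D}
Final reachable set {A, C, D} has 3 states.

3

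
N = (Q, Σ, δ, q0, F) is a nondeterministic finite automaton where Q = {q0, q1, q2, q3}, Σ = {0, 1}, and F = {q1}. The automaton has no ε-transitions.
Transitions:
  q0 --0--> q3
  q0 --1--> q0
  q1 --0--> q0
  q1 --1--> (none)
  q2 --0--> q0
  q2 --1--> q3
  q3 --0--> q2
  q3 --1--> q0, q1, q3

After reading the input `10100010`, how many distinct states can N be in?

3

Start: {q0}
read 1: {q0}
read 0: {q3}
read 1: {q0, q1, q3}
read 0: {q0, q2, q3}
read 0: {q0, q2, q3}
read 0: {q0, q2, q3}
read 1: {q0, q1, q3}
read 0: {q0, q2, q3}
Final reachable set {q0, q2, q3} has 3 states.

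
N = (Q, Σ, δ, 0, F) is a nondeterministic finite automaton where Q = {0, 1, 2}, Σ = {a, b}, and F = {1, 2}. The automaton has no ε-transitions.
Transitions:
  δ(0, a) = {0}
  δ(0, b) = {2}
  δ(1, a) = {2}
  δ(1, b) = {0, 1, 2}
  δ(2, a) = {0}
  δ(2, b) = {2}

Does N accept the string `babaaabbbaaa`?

rejected

Start: {0}
read b: {2}
read a: {0}
read b: {2}
read a: {0}
read a: {0}
read a: {0}
read b: {2}
read b: {2}
read b: {2}
read a: {0}
read a: {0}
read a: {0}
Reachable ∩ accepting = {} — empty.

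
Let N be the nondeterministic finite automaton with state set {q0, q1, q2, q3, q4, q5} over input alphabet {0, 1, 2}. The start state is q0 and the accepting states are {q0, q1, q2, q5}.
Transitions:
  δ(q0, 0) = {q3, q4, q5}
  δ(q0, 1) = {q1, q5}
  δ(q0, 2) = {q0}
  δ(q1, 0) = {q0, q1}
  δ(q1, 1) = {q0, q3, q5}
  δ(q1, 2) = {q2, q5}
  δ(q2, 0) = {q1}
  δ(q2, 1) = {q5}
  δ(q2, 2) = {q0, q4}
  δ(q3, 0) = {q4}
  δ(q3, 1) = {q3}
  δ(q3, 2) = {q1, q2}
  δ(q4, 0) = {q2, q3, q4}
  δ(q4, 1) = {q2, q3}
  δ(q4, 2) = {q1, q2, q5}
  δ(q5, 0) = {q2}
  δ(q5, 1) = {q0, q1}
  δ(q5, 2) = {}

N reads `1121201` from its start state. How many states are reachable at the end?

5

Start: {q0}
read 1: {q1, q5}
read 1: {q0, q1, q3, q5}
read 2: {q0, q1, q2, q5}
read 1: {q0, q1, q3, q5}
read 2: {q0, q1, q2, q5}
read 0: {q0, q1, q2, q3, q4, q5}
read 1: {q0, q1, q2, q3, q5}
Final reachable set {q0, q1, q2, q3, q5} has 5 states.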